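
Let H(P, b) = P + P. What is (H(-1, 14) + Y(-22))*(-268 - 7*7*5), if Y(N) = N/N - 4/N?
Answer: 4617/11 ≈ 419.73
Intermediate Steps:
H(P, b) = 2*P
Y(N) = 1 - 4/N
(H(-1, 14) + Y(-22))*(-268 - 7*7*5) = (2*(-1) + (-4 - 22)/(-22))*(-268 - 7*7*5) = (-2 - 1/22*(-26))*(-268 - 49*5) = (-2 + 13/11)*(-268 - 245) = -9/11*(-513) = 4617/11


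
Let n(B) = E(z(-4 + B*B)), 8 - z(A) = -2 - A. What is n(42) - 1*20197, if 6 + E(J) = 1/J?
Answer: -35759309/1770 ≈ -20203.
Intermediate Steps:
z(A) = 10 + A (z(A) = 8 - (-2 - A) = 8 + (2 + A) = 10 + A)
E(J) = -6 + 1/J
n(B) = -6 + 1/(6 + B²) (n(B) = -6 + 1/(10 + (-4 + B*B)) = -6 + 1/(10 + (-4 + B²)) = -6 + 1/(6 + B²))
n(42) - 1*20197 = (-35 - 6*42²)/(6 + 42²) - 1*20197 = (-35 - 6*1764)/(6 + 1764) - 20197 = (-35 - 10584)/1770 - 20197 = (1/1770)*(-10619) - 20197 = -10619/1770 - 20197 = -35759309/1770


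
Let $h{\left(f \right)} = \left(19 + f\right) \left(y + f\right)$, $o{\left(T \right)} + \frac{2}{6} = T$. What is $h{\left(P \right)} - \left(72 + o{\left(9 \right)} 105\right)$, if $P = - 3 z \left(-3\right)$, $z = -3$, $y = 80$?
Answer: $-1406$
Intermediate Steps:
$o{\left(T \right)} = - \frac{1}{3} + T$
$P = -27$ ($P = \left(-3\right) \left(-3\right) \left(-3\right) = 9 \left(-3\right) = -27$)
$h{\left(f \right)} = \left(19 + f\right) \left(80 + f\right)$
$h{\left(P \right)} - \left(72 + o{\left(9 \right)} 105\right) = \left(1520 + \left(-27\right)^{2} + 99 \left(-27\right)\right) - \left(72 + \left(- \frac{1}{3} + 9\right) 105\right) = \left(1520 + 729 - 2673\right) - \left(72 + \frac{26}{3} \cdot 105\right) = -424 - \left(72 + 910\right) = -424 - 982 = -1406$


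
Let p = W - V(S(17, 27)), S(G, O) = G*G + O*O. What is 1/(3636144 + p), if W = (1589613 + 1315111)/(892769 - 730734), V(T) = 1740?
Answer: 162035/588903556864 ≈ 2.7515e-7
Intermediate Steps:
S(G, O) = G² + O²
W = 2904724/162035 ≈ 17.927
p = -279036176/162035 (p = 2904724/162035 - 1*1740 = 2904724/162035 - 1740 = -279036176/162035 ≈ -1722.1)
1/(3636144 + p) = 1/(3636144 - 279036176/162035) = 1/(588903556864/162035) = 162035/588903556864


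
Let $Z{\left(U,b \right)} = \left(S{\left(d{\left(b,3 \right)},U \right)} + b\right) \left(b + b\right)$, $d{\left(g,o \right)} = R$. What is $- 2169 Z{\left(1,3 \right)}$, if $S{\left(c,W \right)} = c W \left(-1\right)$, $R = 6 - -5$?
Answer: $104112$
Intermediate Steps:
$R = 11$ ($R = 6 + 5 = 11$)
$d{\left(g,o \right)} = 11$
$S{\left(c,W \right)} = - W c$ ($S{\left(c,W \right)} = W c \left(-1\right) = - W c$)
$Z{\left(U,b \right)} = 2 b \left(b - 11 U\right)$ ($Z{\left(U,b \right)} = \left(\left(-1\right) U 11 + b\right) \left(b + b\right) = \left(- 11 U + b\right) 2 b = \left(b - 11 U\right) 2 b = 2 b \left(b - 11 U\right)$)
$- 2169 Z{\left(1,3 \right)} = - 2169 \cdot 2 \cdot 3 \left(3 - 11\right) = - 2169 \cdot 2 \cdot 3 \left(-8\right) = \left(-2169\right) \left(-48\right) = 104112$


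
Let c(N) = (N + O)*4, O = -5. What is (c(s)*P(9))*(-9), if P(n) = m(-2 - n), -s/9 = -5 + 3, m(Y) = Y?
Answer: 5148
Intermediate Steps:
s = 18 (s = -9*(-5 + 3) = -9*(-2) = 18)
P(n) = -2 - n
c(N) = -20 + 4*N (c(N) = (N - 5)*4 = (-5 + N)*4 = -20 + 4*N)
(c(s)*P(9))*(-9) = ((-20 + 4*18)*(-2 - 1*9))*(-9) = ((-20 + 72)*(-2 - 9))*(-9) = (52*(-11))*(-9) = -572*(-9) = 5148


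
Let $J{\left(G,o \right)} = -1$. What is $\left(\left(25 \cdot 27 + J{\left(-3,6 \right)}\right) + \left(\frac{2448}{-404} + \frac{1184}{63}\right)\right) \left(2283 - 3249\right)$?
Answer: $- \frac{201005740}{303} \approx -6.6339 \cdot 10^{5}$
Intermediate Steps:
$\left(\left(25 \cdot 27 + J{\left(-3,6 \right)}\right) + \left(\frac{2448}{-404} + \frac{1184}{63}\right)\right) \left(2283 - 3249\right) = \left(\left(25 \cdot 27 - 1\right) + \left(\frac{2448}{-404} + \frac{1184}{63}\right)\right) \left(2283 - 3249\right) = \left(\left(675 - 1\right) + \left(2448 \left(- \frac{1}{404}\right) + 1184 \cdot \frac{1}{63}\right)\right) \left(-966\right) = \left(674 + \left(- \frac{612}{101} + \frac{1184}{63}\right)\right) \left(-966\right) = \left(674 + \frac{81028}{6363}\right) \left(-966\right) = \frac{4369690}{6363} \left(-966\right) = - \frac{201005740}{303}$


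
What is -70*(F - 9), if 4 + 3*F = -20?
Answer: 1190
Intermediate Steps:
F = -8 (F = -4/3 + (1/3)*(-20) = -4/3 - 20/3 = -8)
-70*(F - 9) = -70*(-8 - 9) = -70*(-17) = 1190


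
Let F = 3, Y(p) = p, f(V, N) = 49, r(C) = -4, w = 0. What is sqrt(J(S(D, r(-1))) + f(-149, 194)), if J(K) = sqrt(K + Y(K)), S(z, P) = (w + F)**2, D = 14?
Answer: sqrt(49 + 3*sqrt(2)) ≈ 7.2968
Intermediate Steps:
S(z, P) = 9 (S(z, P) = (0 + 3)**2 = 3**2 = 9)
J(K) = sqrt(2)*sqrt(K) (J(K) = sqrt(K + K) = sqrt(2*K) = sqrt(2)*sqrt(K))
sqrt(J(S(D, r(-1))) + f(-149, 194)) = sqrt(sqrt(2)*sqrt(9) + 49) = sqrt(sqrt(2)*3 + 49) = sqrt(3*sqrt(2) + 49) = sqrt(49 + 3*sqrt(2))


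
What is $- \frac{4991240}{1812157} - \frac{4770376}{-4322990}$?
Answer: $- \frac{6466205173284}{3916968294715} \approx -1.6508$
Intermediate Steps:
$- \frac{4991240}{1812157} - \frac{4770376}{-4322990} = \left(-4991240\right) \frac{1}{1812157} - - \frac{2385188}{2161495} = - \frac{4991240}{1812157} + \frac{2385188}{2161495} = - \frac{6466205173284}{3916968294715}$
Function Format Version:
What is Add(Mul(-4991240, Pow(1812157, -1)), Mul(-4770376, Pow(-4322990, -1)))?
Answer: Rational(-6466205173284, 3916968294715) ≈ -1.6508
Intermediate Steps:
Add(Mul(-4991240, Pow(1812157, -1)), Mul(-4770376, Pow(-4322990, -1))) = Add(Mul(-4991240, Rational(1, 1812157)), Mul(-4770376, Rational(-1, 4322990))) = Add(Rational(-4991240, 1812157), Rational(2385188, 2161495)) = Rational(-6466205173284, 3916968294715)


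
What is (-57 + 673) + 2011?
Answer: 2627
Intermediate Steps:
(-57 + 673) + 2011 = 616 + 2011 = 2627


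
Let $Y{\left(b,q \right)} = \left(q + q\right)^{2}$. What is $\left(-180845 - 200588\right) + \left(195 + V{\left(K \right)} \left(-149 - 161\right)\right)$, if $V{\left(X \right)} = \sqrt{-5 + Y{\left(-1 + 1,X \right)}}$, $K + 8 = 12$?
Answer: $-381238 - 310 \sqrt{59} \approx -3.8362 \cdot 10^{5}$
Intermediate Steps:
$K = 4$ ($K = -8 + 12 = 4$)
$Y{\left(b,q \right)} = 4 q^{2}$ ($Y{\left(b,q \right)} = \left(2 q\right)^{2} = 4 q^{2}$)
$V{\left(X \right)} = \sqrt{-5 + 4 X^{2}}$
$\left(-180845 - 200588\right) + \left(195 + V{\left(K \right)} \left(-149 - 161\right)\right) = \left(-180845 - 200588\right) + \left(195 + \sqrt{-5 + 4 \cdot 4^{2}} \left(-149 - 161\right)\right) = -381433 + \left(195 + \sqrt{-5 + 4 \cdot 16} \left(-149 - 161\right)\right) = -381433 + \left(195 + \sqrt{-5 + 64} \left(-310\right)\right) = -381433 + \left(195 + \sqrt{59} \left(-310\right)\right) = -381433 + \left(195 - 310 \sqrt{59}\right) = -381238 - 310 \sqrt{59}$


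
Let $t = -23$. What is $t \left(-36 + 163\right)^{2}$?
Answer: $-370967$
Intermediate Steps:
$t \left(-36 + 163\right)^{2} = - 23 \left(-36 + 163\right)^{2} = - 23 \cdot 127^{2} = \left(-23\right) 16129 = -370967$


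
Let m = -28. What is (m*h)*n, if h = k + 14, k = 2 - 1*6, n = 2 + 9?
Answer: -3080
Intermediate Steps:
n = 11
k = -4 (k = 2 - 6 = -4)
h = 10 (h = -4 + 14 = 10)
(m*h)*n = -28*10*11 = -280*11 = -3080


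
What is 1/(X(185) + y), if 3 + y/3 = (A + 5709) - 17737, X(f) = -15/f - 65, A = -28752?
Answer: -37/4529321 ≈ -8.1690e-6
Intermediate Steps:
X(f) = -65 - 15/f
y = -122349 (y = -9 + 3*((-28752 + 5709) - 17737) = -9 + 3*(-23043 - 17737) = -9 + 3*(-40780) = -9 - 122340 = -122349)
1/(X(185) + y) = 1/((-65 - 15/185) - 122349) = 1/((-65 - 15*1/185) - 122349) = 1/((-65 - 3/37) - 122349) = 1/(-2408/37 - 122349) = 1/(-4529321/37) = -37/4529321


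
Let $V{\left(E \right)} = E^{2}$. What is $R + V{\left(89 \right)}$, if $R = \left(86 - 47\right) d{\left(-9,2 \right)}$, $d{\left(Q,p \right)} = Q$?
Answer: $7570$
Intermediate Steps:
$R = -351$ ($R = \left(86 - 47\right) \left(-9\right) = 39 \left(-9\right) = -351$)
$R + V{\left(89 \right)} = -351 + 89^{2} = -351 + 7921 = 7570$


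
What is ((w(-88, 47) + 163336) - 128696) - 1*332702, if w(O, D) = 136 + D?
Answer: -297879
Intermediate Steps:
((w(-88, 47) + 163336) - 128696) - 1*332702 = (((136 + 47) + 163336) - 128696) - 1*332702 = ((183 + 163336) - 128696) - 332702 = (163519 - 128696) - 332702 = 34823 - 332702 = -297879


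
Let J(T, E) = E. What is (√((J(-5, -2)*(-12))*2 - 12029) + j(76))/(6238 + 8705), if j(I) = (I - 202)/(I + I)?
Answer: -21/378556 + I*√11981/14943 ≈ -5.5474e-5 + 0.007325*I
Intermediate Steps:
j(I) = (-202 + I)/(2*I) (j(I) = (-202 + I)/((2*I)) = (-202 + I)*(1/(2*I)) = (-202 + I)/(2*I))
(√((J(-5, -2)*(-12))*2 - 12029) + j(76))/(6238 + 8705) = (√(-2*(-12)*2 - 12029) + (½)*(-202 + 76)/76)/(6238 + 8705) = (√(24*2 - 12029) + (½)*(1/76)*(-126))/14943 = (√(48 - 12029) - 63/76)*(1/14943) = (√(-11981) - 63/76)*(1/14943) = (I*√11981 - 63/76)*(1/14943) = (-63/76 + I*√11981)*(1/14943) = -21/378556 + I*√11981/14943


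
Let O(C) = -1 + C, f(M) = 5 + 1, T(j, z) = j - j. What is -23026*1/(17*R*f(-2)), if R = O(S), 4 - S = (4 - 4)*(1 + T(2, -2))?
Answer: -11513/153 ≈ -75.248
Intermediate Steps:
T(j, z) = 0
f(M) = 6
S = 4 (S = 4 - (4 - 4)*(1 + 0) = 4 - 0 = 4 - 1*0 = 4 + 0 = 4)
R = 3 (R = -1 + 4 = 3)
-23026*1/(17*R*f(-2)) = -23026/((3*6)*17) = -23026/(18*17) = -23026/306 = -23026*1/306 = -11513/153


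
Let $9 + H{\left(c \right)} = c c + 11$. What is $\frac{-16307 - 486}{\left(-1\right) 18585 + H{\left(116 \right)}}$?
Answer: $\frac{16793}{5127} \approx 3.2754$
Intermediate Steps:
$H{\left(c \right)} = 2 + c^{2}$ ($H{\left(c \right)} = -9 + \left(c c + 11\right) = -9 + \left(c^{2} + 11\right) = -9 + \left(11 + c^{2}\right) = 2 + c^{2}$)
$\frac{-16307 - 486}{\left(-1\right) 18585 + H{\left(116 \right)}} = \frac{-16307 - 486}{\left(-1\right) 18585 + \left(2 + 116^{2}\right)} = - \frac{16793}{-18585 + \left(2 + 13456\right)} = - \frac{16793}{-18585 + 13458} = - \frac{16793}{-5127} = \left(-16793\right) \left(- \frac{1}{5127}\right) = \frac{16793}{5127}$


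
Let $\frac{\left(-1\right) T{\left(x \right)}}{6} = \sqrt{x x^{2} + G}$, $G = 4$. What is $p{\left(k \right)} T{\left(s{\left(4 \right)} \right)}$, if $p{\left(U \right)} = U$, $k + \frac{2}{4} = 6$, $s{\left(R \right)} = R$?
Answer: $- 66 \sqrt{17} \approx -272.13$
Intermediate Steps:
$k = \frac{11}{2}$ ($k = - \frac{1}{2} + 6 = \frac{11}{2} \approx 5.5$)
$T{\left(x \right)} = - 6 \sqrt{4 + x^{3}}$ ($T{\left(x \right)} = - 6 \sqrt{x x^{2} + 4} = - 6 \sqrt{x^{3} + 4} = - 6 \sqrt{4 + x^{3}}$)
$p{\left(k \right)} T{\left(s{\left(4 \right)} \right)} = \frac{11 \left(- 6 \sqrt{4 + 4^{3}}\right)}{2} = \frac{11 \left(- 6 \sqrt{4 + 64}\right)}{2} = \frac{11 \left(- 6 \sqrt{68}\right)}{2} = \frac{11 \left(- 6 \cdot 2 \sqrt{17}\right)}{2} = \frac{11 \left(- 12 \sqrt{17}\right)}{2} = - 66 \sqrt{17}$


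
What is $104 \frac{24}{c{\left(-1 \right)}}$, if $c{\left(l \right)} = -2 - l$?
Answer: $-2496$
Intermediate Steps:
$104 \frac{24}{c{\left(-1 \right)}} = 104 \frac{24}{-2 - -1} = 104 \frac{24}{-2 + 1} = 104 \frac{24}{-1} = 104 \cdot 24 \left(-1\right) = 104 \left(-24\right) = -2496$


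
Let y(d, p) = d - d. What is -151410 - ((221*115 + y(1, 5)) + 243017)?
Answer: -419842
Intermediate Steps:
y(d, p) = 0
-151410 - ((221*115 + y(1, 5)) + 243017) = -151410 - ((221*115 + 0) + 243017) = -151410 - ((25415 + 0) + 243017) = -151410 - (25415 + 243017) = -151410 - 1*268432 = -151410 - 268432 = -419842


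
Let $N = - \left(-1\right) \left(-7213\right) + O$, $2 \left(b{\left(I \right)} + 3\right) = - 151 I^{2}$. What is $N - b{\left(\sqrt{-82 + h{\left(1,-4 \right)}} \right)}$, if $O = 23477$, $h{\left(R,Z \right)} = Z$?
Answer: $9774$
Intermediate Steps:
$b{\left(I \right)} = -3 - \frac{151 I^{2}}{2}$ ($b{\left(I \right)} = -3 + \frac{\left(-151\right) I^{2}}{2} = -3 - \frac{151 I^{2}}{2}$)
$N = 16264$ ($N = - \left(-1\right) \left(-7213\right) + 23477 = \left(-1\right) 7213 + 23477 = -7213 + 23477 = 16264$)
$N - b{\left(\sqrt{-82 + h{\left(1,-4 \right)}} \right)} = 16264 - \left(-3 - \frac{151 \left(\sqrt{-82 - 4}\right)^{2}}{2}\right) = 16264 - \left(-3 - \frac{151 \left(\sqrt{-86}\right)^{2}}{2}\right) = 16264 - \left(-3 - \frac{151 \left(i \sqrt{86}\right)^{2}}{2}\right) = 16264 - \left(-3 - -6493\right) = 16264 - \left(-3 + 6493\right) = 16264 - 6490 = 9774$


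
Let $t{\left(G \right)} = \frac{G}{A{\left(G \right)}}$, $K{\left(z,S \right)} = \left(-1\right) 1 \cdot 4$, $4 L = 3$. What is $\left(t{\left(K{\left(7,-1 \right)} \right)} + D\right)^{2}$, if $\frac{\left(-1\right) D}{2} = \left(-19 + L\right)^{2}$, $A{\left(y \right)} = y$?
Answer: $\frac{28313041}{64} \approx 4.4239 \cdot 10^{5}$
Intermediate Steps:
$L = \frac{3}{4}$ ($L = \frac{1}{4} \cdot 3 = \frac{3}{4} \approx 0.75$)
$K{\left(z,S \right)} = -4$ ($K{\left(z,S \right)} = \left(-1\right) 4 = -4$)
$t{\left(G \right)} = 1$ ($t{\left(G \right)} = \frac{G}{G} = 1$)
$D = - \frac{5329}{8}$ ($D = - 2 \left(-19 + \frac{3}{4}\right)^{2} = - 2 \left(- \frac{73}{4}\right)^{2} = \left(-2\right) \frac{5329}{16} = - \frac{5329}{8} \approx -666.13$)
$\left(t{\left(K{\left(7,-1 \right)} \right)} + D\right)^{2} = \left(1 - \frac{5329}{8}\right)^{2} = \left(- \frac{5321}{8}\right)^{2} = \frac{28313041}{64}$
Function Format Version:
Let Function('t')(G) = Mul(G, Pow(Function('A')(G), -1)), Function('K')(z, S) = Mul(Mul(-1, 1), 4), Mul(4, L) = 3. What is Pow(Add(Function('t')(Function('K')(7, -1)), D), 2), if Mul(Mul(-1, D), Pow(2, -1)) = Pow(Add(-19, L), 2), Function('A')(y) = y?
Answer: Rational(28313041, 64) ≈ 4.4239e+5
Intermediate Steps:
L = Rational(3, 4) (L = Mul(Rational(1, 4), 3) = Rational(3, 4) ≈ 0.75000)
Function('K')(z, S) = -4 (Function('K')(z, S) = Mul(-1, 4) = -4)
Function('t')(G) = 1 (Function('t')(G) = Mul(G, Pow(G, -1)) = 1)
D = Rational(-5329, 8) (D = Mul(-2, Pow(Add(-19, Rational(3, 4)), 2)) = Mul(-2, Pow(Rational(-73, 4), 2)) = Mul(-2, Rational(5329, 16)) = Rational(-5329, 8) ≈ -666.13)
Pow(Add(Function('t')(Function('K')(7, -1)), D), 2) = Pow(Add(1, Rational(-5329, 8)), 2) = Pow(Rational(-5321, 8), 2) = Rational(28313041, 64)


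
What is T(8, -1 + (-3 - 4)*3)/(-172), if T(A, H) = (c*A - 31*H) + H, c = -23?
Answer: -119/43 ≈ -2.7674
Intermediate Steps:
T(A, H) = -30*H - 23*A (T(A, H) = (-23*A - 31*H) + H = (-31*H - 23*A) + H = -30*H - 23*A)
T(8, -1 + (-3 - 4)*3)/(-172) = (-30*(-1 + (-3 - 4)*3) - 23*8)/(-172) = (-30*(-1 - 7*3) - 184)*(-1/172) = (-30*(-1 - 21) - 184)*(-1/172) = (-30*(-22) - 184)*(-1/172) = (660 - 184)*(-1/172) = 476*(-1/172) = -119/43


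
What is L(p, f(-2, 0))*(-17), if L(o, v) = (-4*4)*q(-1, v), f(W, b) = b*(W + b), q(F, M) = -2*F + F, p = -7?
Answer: 272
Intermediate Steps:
q(F, M) = -F
L(o, v) = -16 (L(o, v) = (-4*4)*(-1*(-1)) = -16*1 = -16)
L(p, f(-2, 0))*(-17) = -16*(-17) = 272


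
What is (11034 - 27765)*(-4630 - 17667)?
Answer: 373051107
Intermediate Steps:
(11034 - 27765)*(-4630 - 17667) = -16731*(-22297) = 373051107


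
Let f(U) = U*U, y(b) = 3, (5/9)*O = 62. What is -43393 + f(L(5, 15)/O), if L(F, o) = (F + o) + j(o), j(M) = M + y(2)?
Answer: -3377745488/77841 ≈ -43393.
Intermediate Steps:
O = 558/5 (O = (9/5)*62 = 558/5 ≈ 111.60)
j(M) = 3 + M (j(M) = M + 3 = 3 + M)
L(F, o) = 3 + F + 2*o (L(F, o) = (F + o) + (3 + o) = 3 + F + 2*o)
f(U) = U²
-43393 + f(L(5, 15)/O) = -43393 + ((3 + 5 + 2*15)/(558/5))² = -43393 + ((3 + 5 + 30)*(5/558))² = -43393 + (38*(5/558))² = -43393 + (95/279)² = -43393 + 9025/77841 = -3377745488/77841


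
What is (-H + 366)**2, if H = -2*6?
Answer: 142884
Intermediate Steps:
H = -12
(-H + 366)**2 = (-1*(-12) + 366)**2 = (12 + 366)**2 = 378**2 = 142884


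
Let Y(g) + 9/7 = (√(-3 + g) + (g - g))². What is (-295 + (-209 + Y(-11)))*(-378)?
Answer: 196290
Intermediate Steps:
Y(g) = -30/7 + g (Y(g) = -9/7 + (√(-3 + g) + (g - g))² = -9/7 + (√(-3 + g) + 0)² = -9/7 + (√(-3 + g))² = -9/7 + (-3 + g) = -30/7 + g)
(-295 + (-209 + Y(-11)))*(-378) = (-295 + (-209 + (-30/7 - 11)))*(-378) = (-295 + (-209 - 107/7))*(-378) = (-295 - 1570/7)*(-378) = -3635/7*(-378) = 196290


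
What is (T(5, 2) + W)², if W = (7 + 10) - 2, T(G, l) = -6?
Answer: 81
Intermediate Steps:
W = 15 (W = 17 - 2 = 15)
(T(5, 2) + W)² = (-6 + 15)² = 9² = 81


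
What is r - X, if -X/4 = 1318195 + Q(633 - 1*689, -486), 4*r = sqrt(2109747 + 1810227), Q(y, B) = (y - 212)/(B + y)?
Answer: 1428923916/271 + sqrt(3919974)/4 ≈ 5.2733e+6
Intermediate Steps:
Q(y, B) = (-212 + y)/(B + y)
r = sqrt(3919974)/4 (r = sqrt(2109747 + 1810227)/4 = sqrt(3919974)/4 ≈ 494.97)
X = -1428923916/271 (X = -4*(1318195 + (-212 + (633 - 1*689))/(-486 + (633 - 1*689))) = -4*(1318195 + (-212 + (633 - 689))/(-486 + (633 - 689))) = -4*(1318195 + (-212 - 56)/(-486 - 56)) = -4*(1318195 - 268/(-542)) = -4*(1318195 - 1/542*(-268)) = -4*(1318195 + 134/271) = -4*357230979/271 = -1428923916/271 ≈ -5.2728e+6)
r - X = sqrt(3919974)/4 - 1*(-1428923916/271) = sqrt(3919974)/4 + 1428923916/271 = 1428923916/271 + sqrt(3919974)/4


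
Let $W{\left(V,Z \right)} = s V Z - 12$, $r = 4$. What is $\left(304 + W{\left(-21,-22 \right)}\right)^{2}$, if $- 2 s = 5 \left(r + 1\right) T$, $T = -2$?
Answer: $140232964$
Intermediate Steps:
$s = 25$ ($s = - \frac{5 \left(4 + 1\right) \left(-2\right)}{2} = - \frac{5 \cdot 5 \left(-2\right)}{2} = - \frac{5 \left(-10\right)}{2} = \left(- \frac{1}{2}\right) \left(-50\right) = 25$)
$W{\left(V,Z \right)} = -12 + 25 V Z$ ($W{\left(V,Z \right)} = 25 V Z - 12 = -12 + 25 V Z$)
$\left(304 + W{\left(-21,-22 \right)}\right)^{2} = \left(304 - \left(12 + 525 \left(-22\right)\right)\right)^{2} = \left(304 + \left(-12 + 11550\right)\right)^{2} = \left(304 + 11538\right)^{2} = 11842^{2} = 140232964$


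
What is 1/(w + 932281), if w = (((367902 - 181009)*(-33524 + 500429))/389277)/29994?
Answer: 555998778/518351252051483 ≈ 1.0726e-6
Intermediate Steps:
w = 4155298865/555998778 (w = ((186893*466905)*(1/389277))*(1/29994) = (87261276165*(1/389277))*(1/29994) = (4155298865/18537)*(1/29994) = 4155298865/555998778 ≈ 7.4736)
1/(w + 932281) = 1/(4155298865/555998778 + 932281) = 1/(518351252051483/555998778) = 555998778/518351252051483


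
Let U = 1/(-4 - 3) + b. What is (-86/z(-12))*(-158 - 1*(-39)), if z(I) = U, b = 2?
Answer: 71638/13 ≈ 5510.6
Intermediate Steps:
U = 13/7 (U = 1/(-4 - 3) + 2 = 1/(-7) + 2 = -⅐ + 2 = 13/7 ≈ 1.8571)
z(I) = 13/7
(-86/z(-12))*(-158 - 1*(-39)) = (-86/13/7)*(-158 - 1*(-39)) = (-86*7/13)*(-158 + 39) = -602/13*(-119) = 71638/13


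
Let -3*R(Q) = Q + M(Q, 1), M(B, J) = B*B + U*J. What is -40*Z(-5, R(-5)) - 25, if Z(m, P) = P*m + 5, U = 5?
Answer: -5675/3 ≈ -1891.7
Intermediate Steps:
M(B, J) = B² + 5*J (M(B, J) = B*B + 5*J = B² + 5*J)
R(Q) = -5/3 - Q/3 - Q²/3 (R(Q) = -(Q + (Q² + 5*1))/3 = -(Q + (Q² + 5))/3 = -(Q + (5 + Q²))/3 = -(5 + Q + Q²)/3 = -5/3 - Q/3 - Q²/3)
Z(m, P) = 5 + P*m
-40*Z(-5, R(-5)) - 25 = -40*(5 + (-5/3 - ⅓*(-5) - ⅓*(-5)²)*(-5)) - 25 = -40*(5 + (-5/3 + 5/3 - ⅓*25)*(-5)) - 25 = -40*(5 + (-5/3 + 5/3 - 25/3)*(-5)) - 25 = -40*(5 - 25/3*(-5)) - 25 = -40*(5 + 125/3) - 25 = -40*140/3 - 25 = -5600/3 - 25 = -5675/3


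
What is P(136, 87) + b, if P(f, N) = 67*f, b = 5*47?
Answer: 9347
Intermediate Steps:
b = 235
P(136, 87) + b = 67*136 + 235 = 9112 + 235 = 9347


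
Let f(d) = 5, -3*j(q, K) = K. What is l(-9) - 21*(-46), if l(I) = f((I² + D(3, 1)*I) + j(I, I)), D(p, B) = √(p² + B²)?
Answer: 971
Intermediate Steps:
j(q, K) = -K/3
D(p, B) = √(B² + p²)
l(I) = 5
l(-9) - 21*(-46) = 5 - 21*(-46) = 5 + 966 = 971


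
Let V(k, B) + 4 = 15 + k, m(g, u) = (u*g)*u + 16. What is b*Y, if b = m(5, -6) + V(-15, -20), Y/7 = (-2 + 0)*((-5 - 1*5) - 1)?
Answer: 29568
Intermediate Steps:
m(g, u) = 16 + g*u**2 (m(g, u) = (g*u)*u + 16 = g*u**2 + 16 = 16 + g*u**2)
V(k, B) = 11 + k (V(k, B) = -4 + (15 + k) = 11 + k)
Y = 154 (Y = 7*((-2 + 0)*((-5 - 1*5) - 1)) = 7*(-2*((-5 - 5) - 1)) = 7*(-2*(-10 - 1)) = 7*(-2*(-11)) = 7*22 = 154)
b = 192 (b = (16 + 5*(-6)**2) + (11 - 15) = (16 + 5*36) - 4 = (16 + 180) - 4 = 196 - 4 = 192)
b*Y = 192*154 = 29568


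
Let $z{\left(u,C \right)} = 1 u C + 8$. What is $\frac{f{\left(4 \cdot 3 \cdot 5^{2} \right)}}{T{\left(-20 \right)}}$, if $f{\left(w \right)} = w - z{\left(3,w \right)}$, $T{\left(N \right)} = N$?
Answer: $\frac{152}{5} \approx 30.4$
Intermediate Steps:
$z{\left(u,C \right)} = 8 + C u$ ($z{\left(u,C \right)} = u C + 8 = C u + 8 = 8 + C u$)
$f{\left(w \right)} = -8 - 2 w$ ($f{\left(w \right)} = w - \left(8 + w 3\right) = w - \left(8 + 3 w\right) = -8 - 2 w$)
$\frac{f{\left(4 \cdot 3 \cdot 5^{2} \right)}}{T{\left(-20 \right)}} = \frac{-8 - 2 \cdot 4 \cdot 3 \cdot 5^{2}}{-20} = \left(-8 - 2 \cdot 12 \cdot 25\right) \left(- \frac{1}{20}\right) = \left(-8 - 600\right) \left(- \frac{1}{20}\right) = \left(-608\right) \left(- \frac{1}{20}\right) = \frac{152}{5}$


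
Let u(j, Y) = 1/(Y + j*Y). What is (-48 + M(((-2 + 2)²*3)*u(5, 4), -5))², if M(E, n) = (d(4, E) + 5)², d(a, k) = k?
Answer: 529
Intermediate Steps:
u(j, Y) = 1/(Y + Y*j)
M(E, n) = (5 + E)² (M(E, n) = (E + 5)² = (5 + E)²)
(-48 + M(((-2 + 2)²*3)*u(5, 4), -5))² = (-48 + (5 + ((-2 + 2)²*3)*(1/(4*(1 + 5))))²)² = (-48 + (5 + (0²*3)*((¼)/6))²)² = (-48 + (5 + (0*3)*((¼)*(⅙)))²)² = (-48 + (5 + 0*(1/24))²)² = (-48 + (5 + 0)²)² = (-48 + 5²)² = (-48 + 25)² = (-23)² = 529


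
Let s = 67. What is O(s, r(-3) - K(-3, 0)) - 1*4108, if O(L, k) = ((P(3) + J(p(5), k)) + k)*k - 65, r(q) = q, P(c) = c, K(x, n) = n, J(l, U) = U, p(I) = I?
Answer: -4164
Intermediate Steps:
O(L, k) = -65 + k*(3 + 2*k) (O(L, k) = ((3 + k) + k)*k - 65 = (3 + 2*k)*k - 65 = k*(3 + 2*k) - 65 = -65 + k*(3 + 2*k))
O(s, r(-3) - K(-3, 0)) - 1*4108 = (-65 + 2*(-3 - 1*0)² + 3*(-3 - 1*0)) - 1*4108 = (-65 + 2*(-3 + 0)² + 3*(-3 + 0)) - 4108 = (-65 + 2*(-3)² + 3*(-3)) - 4108 = (-65 + 2*9 - 9) - 4108 = (-65 + 18 - 9) - 4108 = -56 - 4108 = -4164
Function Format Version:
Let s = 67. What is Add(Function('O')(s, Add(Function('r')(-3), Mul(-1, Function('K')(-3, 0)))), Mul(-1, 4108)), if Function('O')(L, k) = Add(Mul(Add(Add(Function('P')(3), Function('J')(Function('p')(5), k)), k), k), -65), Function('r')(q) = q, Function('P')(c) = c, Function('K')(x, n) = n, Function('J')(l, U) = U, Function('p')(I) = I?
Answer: -4164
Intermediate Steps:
Function('O')(L, k) = Add(-65, Mul(k, Add(3, Mul(2, k)))) (Function('O')(L, k) = Add(Mul(Add(Add(3, k), k), k), -65) = Add(Mul(Add(3, Mul(2, k)), k), -65) = Add(Mul(k, Add(3, Mul(2, k))), -65) = Add(-65, Mul(k, Add(3, Mul(2, k)))))
Add(Function('O')(s, Add(Function('r')(-3), Mul(-1, Function('K')(-3, 0)))), Mul(-1, 4108)) = Add(Add(-65, Mul(2, Pow(Add(-3, Mul(-1, 0)), 2)), Mul(3, Add(-3, Mul(-1, 0)))), Mul(-1, 4108)) = Add(Add(-65, Mul(2, Pow(Add(-3, 0), 2)), Mul(3, Add(-3, 0))), -4108) = Add(Add(-65, Mul(2, Pow(-3, 2)), Mul(3, -3)), -4108) = Add(Add(-65, Mul(2, 9), -9), -4108) = Add(Add(-65, 18, -9), -4108) = Add(-56, -4108) = -4164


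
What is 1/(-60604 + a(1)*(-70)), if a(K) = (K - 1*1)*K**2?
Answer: -1/60604 ≈ -1.6501e-5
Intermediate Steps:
a(K) = K**2*(-1 + K) (a(K) = (K - 1)*K**2 = (-1 + K)*K**2 = K**2*(-1 + K))
1/(-60604 + a(1)*(-70)) = 1/(-60604 + (1**2*(-1 + 1))*(-70)) = 1/(-60604 + (1*0)*(-70)) = 1/(-60604 + 0*(-70)) = 1/(-60604 + 0) = 1/(-60604) = -1/60604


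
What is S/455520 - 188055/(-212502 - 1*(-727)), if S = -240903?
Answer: 35533929/98941280 ≈ 0.35914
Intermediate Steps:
S/455520 - 188055/(-212502 - 1*(-727)) = -240903/455520 - 188055/(-212502 - 1*(-727)) = -240903*1/455520 - 188055/(-212502 + 727) = -6177/11680 - 188055/(-211775) = -6177/11680 - 188055*(-1/211775) = -6177/11680 + 37611/42355 = 35533929/98941280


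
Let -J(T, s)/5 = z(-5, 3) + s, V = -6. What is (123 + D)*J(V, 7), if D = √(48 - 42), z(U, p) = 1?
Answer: -4920 - 40*√6 ≈ -5018.0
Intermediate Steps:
D = √6 ≈ 2.4495
J(T, s) = -5 - 5*s (J(T, s) = -5*(1 + s) = -5 - 5*s)
(123 + D)*J(V, 7) = (123 + √6)*(-5 - 5*7) = (123 + √6)*(-5 - 35) = (123 + √6)*(-40) = -4920 - 40*√6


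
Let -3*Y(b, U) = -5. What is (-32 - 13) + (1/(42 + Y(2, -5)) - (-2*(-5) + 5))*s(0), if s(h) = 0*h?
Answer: -45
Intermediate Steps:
s(h) = 0
Y(b, U) = 5/3 (Y(b, U) = -⅓*(-5) = 5/3)
(-32 - 13) + (1/(42 + Y(2, -5)) - (-2*(-5) + 5))*s(0) = (-32 - 13) + (1/(42 + 5/3) - (-2*(-5) + 5))*0 = -45 + (1/(131/3) - (10 + 5))*0 = -45 + (3/131 - 1*15)*0 = -45 + (3/131 - 15)*0 = -45 - 1962/131*0 = -45 + 0 = -45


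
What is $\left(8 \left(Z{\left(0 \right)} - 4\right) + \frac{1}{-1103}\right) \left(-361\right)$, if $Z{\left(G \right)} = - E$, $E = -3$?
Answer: $\frac{3185825}{1103} \approx 2888.3$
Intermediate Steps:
$Z{\left(G \right)} = 3$ ($Z{\left(G \right)} = \left(-1\right) \left(-3\right) = 3$)
$\left(8 \left(Z{\left(0 \right)} - 4\right) + \frac{1}{-1103}\right) \left(-361\right) = \left(8 \left(3 - 4\right) + \frac{1}{-1103}\right) \left(-361\right) = \left(8 \left(-1\right) - \frac{1}{1103}\right) \left(-361\right) = \left(-8 - \frac{1}{1103}\right) \left(-361\right) = \left(- \frac{8825}{1103}\right) \left(-361\right) = \frac{3185825}{1103}$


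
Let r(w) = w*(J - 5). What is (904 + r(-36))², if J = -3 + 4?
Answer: 1098304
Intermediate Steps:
J = 1
r(w) = -4*w (r(w) = w*(1 - 5) = w*(-4) = -4*w)
(904 + r(-36))² = (904 - 4*(-36))² = (904 + 144)² = 1048² = 1098304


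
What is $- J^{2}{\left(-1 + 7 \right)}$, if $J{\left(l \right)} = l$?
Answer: $-36$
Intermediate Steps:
$- J^{2}{\left(-1 + 7 \right)} = - \left(-1 + 7\right)^{2} = - 6^{2} = \left(-1\right) 36 = -36$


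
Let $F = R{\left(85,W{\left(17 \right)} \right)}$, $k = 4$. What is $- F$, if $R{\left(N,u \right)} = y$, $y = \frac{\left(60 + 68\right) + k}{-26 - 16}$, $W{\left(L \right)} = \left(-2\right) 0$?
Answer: $\frac{22}{7} \approx 3.1429$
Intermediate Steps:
$W{\left(L \right)} = 0$
$y = - \frac{22}{7}$ ($y = \frac{\left(60 + 68\right) + 4}{-26 - 16} = \frac{128 + 4}{-42} = 132 \left(- \frac{1}{42}\right) = - \frac{22}{7} \approx -3.1429$)
$R{\left(N,u \right)} = - \frac{22}{7}$
$F = - \frac{22}{7} \approx -3.1429$
$- F = \left(-1\right) \left(- \frac{22}{7}\right) = \frac{22}{7}$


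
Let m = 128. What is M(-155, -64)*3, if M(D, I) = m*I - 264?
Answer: -25368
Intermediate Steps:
M(D, I) = -264 + 128*I (M(D, I) = 128*I - 264 = -264 + 128*I)
M(-155, -64)*3 = (-264 + 128*(-64))*3 = (-264 - 8192)*3 = -8456*3 = -25368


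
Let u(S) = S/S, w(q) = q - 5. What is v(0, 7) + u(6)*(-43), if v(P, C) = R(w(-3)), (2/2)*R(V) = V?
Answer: -51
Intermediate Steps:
w(q) = -5 + q
u(S) = 1
R(V) = V
v(P, C) = -8 (v(P, C) = -5 - 3 = -8)
v(0, 7) + u(6)*(-43) = -8 + 1*(-43) = -8 - 43 = -51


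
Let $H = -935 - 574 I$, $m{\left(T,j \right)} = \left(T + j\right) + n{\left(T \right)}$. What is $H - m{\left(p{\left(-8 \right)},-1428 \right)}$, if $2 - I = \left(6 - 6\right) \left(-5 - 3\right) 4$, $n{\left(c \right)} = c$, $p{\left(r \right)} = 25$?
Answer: $-705$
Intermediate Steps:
$m{\left(T,j \right)} = j + 2 T$ ($m{\left(T,j \right)} = \left(T + j\right) + T = j + 2 T$)
$I = 2$ ($I = 2 - \left(6 - 6\right) \left(-5 - 3\right) 4 = 2 - \left(6 - 6\right) \left(-8\right) 4 = 2 - 0 \left(-8\right) 4 = 2 - 0 \cdot 4 = 2 - 0 = 2 + 0 = 2$)
$H = -2083$ ($H = -935 - 1148 = -2083$)
$H - m{\left(p{\left(-8 \right)},-1428 \right)} = -2083 - \left(-1428 + 2 \cdot 25\right) = -2083 - \left(-1428 + 50\right) = -2083 - -1378 = -2083 + 1378 = -705$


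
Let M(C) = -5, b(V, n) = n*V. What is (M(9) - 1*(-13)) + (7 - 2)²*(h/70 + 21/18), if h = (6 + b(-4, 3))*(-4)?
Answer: 1921/42 ≈ 45.738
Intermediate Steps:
b(V, n) = V*n
h = 24 (h = (6 - 4*3)*(-4) = (6 - 12)*(-4) = -6*(-4) = 24)
(M(9) - 1*(-13)) + (7 - 2)²*(h/70 + 21/18) = (-5 - 1*(-13)) + (7 - 2)²*(24/70 + 21/18) = (-5 + 13) + 5²*(24*(1/70) + 21*(1/18)) = 8 + 25*(12/35 + 7/6) = 8 + 25*(317/210) = 8 + 1585/42 = 1921/42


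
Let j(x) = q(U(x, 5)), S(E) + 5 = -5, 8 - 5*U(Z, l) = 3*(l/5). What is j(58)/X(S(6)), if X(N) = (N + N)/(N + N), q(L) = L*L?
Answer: 1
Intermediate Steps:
U(Z, l) = 8/5 - 3*l/25 (U(Z, l) = 8/5 - 3*l/5/5 = 8/5 - 3*l/25)
S(E) = -10 (S(E) = -5 - 5 = -10)
q(L) = L²
j(x) = 1 (j(x) = (8/5 - 3/25*5)² = (8/5 - ⅗)² = 1² = 1)
X(N) = 1 (X(N) = (2*N)/((2*N)) = (2*N)*(1/(2*N)) = 1)
j(58)/X(S(6)) = 1/1 = 1*1 = 1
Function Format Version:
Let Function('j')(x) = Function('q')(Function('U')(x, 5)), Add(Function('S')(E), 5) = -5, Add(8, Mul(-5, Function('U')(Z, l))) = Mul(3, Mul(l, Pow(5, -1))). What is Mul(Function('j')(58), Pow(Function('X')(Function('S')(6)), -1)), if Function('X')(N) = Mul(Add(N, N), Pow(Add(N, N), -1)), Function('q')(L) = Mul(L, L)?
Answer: 1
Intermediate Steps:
Function('U')(Z, l) = Add(Rational(8, 5), Mul(Rational(-3, 25), l)) (Function('U')(Z, l) = Add(Rational(8, 5), Mul(Rational(-1, 5), Mul(3, Mul(l, Pow(5, -1))))) = Add(Rational(8, 5), Mul(Rational(-1, 5), Mul(3, Mul(l, Rational(1, 5))))) = Add(Rational(8, 5), Mul(Rational(-1, 5), Mul(3, Mul(Rational(1, 5), l)))) = Add(Rational(8, 5), Mul(Rational(-1, 5), Mul(Rational(3, 5), l))) = Add(Rational(8, 5), Mul(Rational(-3, 25), l)))
Function('S')(E) = -10 (Function('S')(E) = Add(-5, -5) = -10)
Function('q')(L) = Pow(L, 2)
Function('j')(x) = 1 (Function('j')(x) = Pow(Add(Rational(8, 5), Mul(Rational(-3, 25), 5)), 2) = Pow(Add(Rational(8, 5), Rational(-3, 5)), 2) = Pow(1, 2) = 1)
Function('X')(N) = 1 (Function('X')(N) = Mul(Mul(2, N), Pow(Mul(2, N), -1)) = Mul(Mul(2, N), Mul(Rational(1, 2), Pow(N, -1))) = 1)
Mul(Function('j')(58), Pow(Function('X')(Function('S')(6)), -1)) = Mul(1, Pow(1, -1)) = Mul(1, 1) = 1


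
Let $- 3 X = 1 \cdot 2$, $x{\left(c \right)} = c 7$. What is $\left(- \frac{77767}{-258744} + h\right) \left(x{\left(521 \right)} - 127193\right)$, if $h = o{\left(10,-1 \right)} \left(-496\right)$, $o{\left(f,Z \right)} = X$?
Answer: $- \frac{1763326407753}{43124} \approx -4.089 \cdot 10^{7}$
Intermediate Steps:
$x{\left(c \right)} = 7 c$
$X = - \frac{2}{3}$ ($X = - \frac{1 \cdot 2}{3} = \left(- \frac{1}{3}\right) 2 = - \frac{2}{3} \approx -0.66667$)
$o{\left(f,Z \right)} = - \frac{2}{3}$
$h = \frac{992}{3}$ ($h = \left(- \frac{2}{3}\right) \left(-496\right) = \frac{992}{3} \approx 330.67$)
$\left(- \frac{77767}{-258744} + h\right) \left(x{\left(521 \right)} - 127193\right) = \left(- \frac{77767}{-258744} + \frac{992}{3}\right) \left(7 \cdot 521 - 127193\right) = \left(\left(-77767\right) \left(- \frac{1}{258744}\right) + \frac{992}{3}\right) \left(3647 - 127193\right) = \left(\frac{77767}{258744} + \frac{992}{3}\right) \left(-123546\right) = \frac{28545261}{86248} \left(-123546\right) = - \frac{1763326407753}{43124}$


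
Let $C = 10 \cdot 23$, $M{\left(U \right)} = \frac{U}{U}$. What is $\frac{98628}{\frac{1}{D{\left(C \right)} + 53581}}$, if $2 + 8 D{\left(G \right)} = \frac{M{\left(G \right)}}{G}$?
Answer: $\frac{2430898641717}{460} \approx 5.2846 \cdot 10^{9}$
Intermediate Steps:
$M{\left(U \right)} = 1$
$C = 230$
$D{\left(G \right)} = - \frac{1}{4} + \frac{1}{8 G}$ ($D{\left(G \right)} = - \frac{1}{4} + \frac{1 \frac{1}{G}}{8} = - \frac{1}{4} + \frac{1}{8 G}$)
$\frac{98628}{\frac{1}{D{\left(C \right)} + 53581}} = \frac{98628}{\frac{1}{\frac{1 - 460}{8 \cdot 230} + 53581}} = \frac{98628}{\frac{1}{\frac{1}{8} \cdot \frac{1}{230} \left(1 - 460\right) + 53581}} = \frac{98628}{\frac{1}{\frac{1}{8} \cdot \frac{1}{230} \left(-459\right) + 53581}} = \frac{98628}{\frac{1}{- \frac{459}{1840} + 53581}} = \frac{98628}{\frac{1}{\frac{98588581}{1840}}} = \frac{98628}{\frac{1840}{98588581}} = 98628 \cdot \frac{98588581}{1840} = \frac{2430898641717}{460}$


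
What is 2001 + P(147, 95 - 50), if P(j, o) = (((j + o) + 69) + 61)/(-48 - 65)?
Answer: 225791/113 ≈ 1998.2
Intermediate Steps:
P(j, o) = -130/113 - j/113 - o/113 (P(j, o) = ((69 + j + o) + 61)/(-113) = (130 + j + o)*(-1/113) = -130/113 - j/113 - o/113)
2001 + P(147, 95 - 50) = 2001 + (-130/113 - 1/113*147 - (95 - 50)/113) = 2001 + (-130/113 - 147/113 - 1/113*45) = 2001 + (-130/113 - 147/113 - 45/113) = 2001 - 322/113 = 225791/113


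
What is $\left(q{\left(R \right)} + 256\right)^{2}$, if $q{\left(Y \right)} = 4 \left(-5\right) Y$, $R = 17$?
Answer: $7056$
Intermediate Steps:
$q{\left(Y \right)} = - 20 Y$
$\left(q{\left(R \right)} + 256\right)^{2} = \left(\left(-20\right) 17 + 256\right)^{2} = \left(-340 + 256\right)^{2} = \left(-84\right)^{2} = 7056$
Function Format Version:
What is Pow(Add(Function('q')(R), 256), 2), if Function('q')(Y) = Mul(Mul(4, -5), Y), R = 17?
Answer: 7056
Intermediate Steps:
Function('q')(Y) = Mul(-20, Y)
Pow(Add(Function('q')(R), 256), 2) = Pow(Add(Mul(-20, 17), 256), 2) = Pow(Add(-340, 256), 2) = Pow(-84, 2) = 7056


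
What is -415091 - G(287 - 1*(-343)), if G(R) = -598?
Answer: -414493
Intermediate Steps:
-415091 - G(287 - 1*(-343)) = -415091 - 1*(-598) = -415091 + 598 = -414493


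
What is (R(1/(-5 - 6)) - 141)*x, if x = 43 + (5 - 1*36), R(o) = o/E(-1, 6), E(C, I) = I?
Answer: -18614/11 ≈ -1692.2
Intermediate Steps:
R(o) = o/6
x = 12 (x = 43 + (5 - 36) = 43 - 31 = 12)
(R(1/(-5 - 6)) - 141)*x = (1/(6*(-5 - 6)) - 141)*12 = ((1/6)/(-11) - 141)*12 = ((1/6)*(-1/11) - 141)*12 = (-1/66 - 141)*12 = -9307/66*12 = -18614/11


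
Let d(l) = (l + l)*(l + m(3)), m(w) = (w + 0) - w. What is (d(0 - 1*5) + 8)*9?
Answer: 522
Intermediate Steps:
m(w) = 0 (m(w) = w - w = 0)
d(l) = 2*l**2 (d(l) = (l + l)*(l + 0) = (2*l)*l = 2*l**2)
(d(0 - 1*5) + 8)*9 = (2*(0 - 1*5)**2 + 8)*9 = (2*(0 - 5)**2 + 8)*9 = (2*(-5)**2 + 8)*9 = (2*25 + 8)*9 = (50 + 8)*9 = 58*9 = 522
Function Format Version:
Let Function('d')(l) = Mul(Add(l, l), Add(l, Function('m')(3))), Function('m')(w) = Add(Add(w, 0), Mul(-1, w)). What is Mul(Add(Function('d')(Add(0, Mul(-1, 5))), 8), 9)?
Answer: 522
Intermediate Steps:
Function('m')(w) = 0 (Function('m')(w) = Add(w, Mul(-1, w)) = 0)
Function('d')(l) = Mul(2, Pow(l, 2)) (Function('d')(l) = Mul(Add(l, l), Add(l, 0)) = Mul(Mul(2, l), l) = Mul(2, Pow(l, 2)))
Mul(Add(Function('d')(Add(0, Mul(-1, 5))), 8), 9) = Mul(Add(Mul(2, Pow(Add(0, Mul(-1, 5)), 2)), 8), 9) = Mul(Add(Mul(2, Pow(Add(0, -5), 2)), 8), 9) = Mul(Add(Mul(2, Pow(-5, 2)), 8), 9) = Mul(Add(Mul(2, 25), 8), 9) = Mul(Add(50, 8), 9) = Mul(58, 9) = 522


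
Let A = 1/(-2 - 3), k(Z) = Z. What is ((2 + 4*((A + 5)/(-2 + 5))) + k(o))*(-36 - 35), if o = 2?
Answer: -3692/5 ≈ -738.40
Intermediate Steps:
A = -1/5 (A = 1/(-5) = -1/5 ≈ -0.20000)
((2 + 4*((A + 5)/(-2 + 5))) + k(o))*(-36 - 35) = ((2 + 4*((-1/5 + 5)/(-2 + 5))) + 2)*(-36 - 35) = ((2 + 4*((24/5)/3)) + 2)*(-71) = ((2 + 4*((24/5)*(1/3))) + 2)*(-71) = ((2 + 4*(8/5)) + 2)*(-71) = ((2 + 32/5) + 2)*(-71) = (42/5 + 2)*(-71) = (52/5)*(-71) = -3692/5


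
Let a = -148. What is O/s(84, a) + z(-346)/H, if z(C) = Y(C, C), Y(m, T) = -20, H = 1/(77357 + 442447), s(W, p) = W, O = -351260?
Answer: -31200785/3 ≈ -1.0400e+7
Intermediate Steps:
H = 1/519804 ≈ 1.9238e-6
z(C) = -20
O/s(84, a) + z(-346)/H = -351260/84 - 20/1/519804 = -351260*1/84 - 20*519804 = -12545/3 - 10396080 = -31200785/3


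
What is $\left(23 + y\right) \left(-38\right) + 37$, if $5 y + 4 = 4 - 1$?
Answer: $- \frac{4147}{5} \approx -829.4$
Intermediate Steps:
$y = - \frac{1}{5}$ ($y = - \frac{4}{5} + \frac{4 - 1}{5} = - \frac{4}{5} + \frac{1}{5} \cdot 3 = - \frac{4}{5} + \frac{3}{5} = - \frac{1}{5} \approx -0.2$)
$\left(23 + y\right) \left(-38\right) + 37 = \left(23 - \frac{1}{5}\right) \left(-38\right) + 37 = \frac{114}{5} \left(-38\right) + 37 = - \frac{4332}{5} + 37 = - \frac{4147}{5}$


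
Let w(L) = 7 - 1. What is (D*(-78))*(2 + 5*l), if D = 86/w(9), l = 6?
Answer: -35776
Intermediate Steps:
w(L) = 6
D = 43/3 (D = 86/6 = 86*(⅙) = 43/3 ≈ 14.333)
(D*(-78))*(2 + 5*l) = ((43/3)*(-78))*(2 + 5*6) = -1118*(2 + 30) = -1118*32 = -35776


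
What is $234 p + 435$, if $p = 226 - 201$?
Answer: $6285$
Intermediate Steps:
$p = 25$ ($p = 226 - 201 = 25$)
$234 p + 435 = 234 \cdot 25 + 435 = 5850 + 435 = 6285$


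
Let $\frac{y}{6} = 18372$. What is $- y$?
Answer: $-110232$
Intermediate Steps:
$y = 110232$ ($y = 6 \cdot 18372 = 110232$)
$- y = \left(-1\right) 110232 = -110232$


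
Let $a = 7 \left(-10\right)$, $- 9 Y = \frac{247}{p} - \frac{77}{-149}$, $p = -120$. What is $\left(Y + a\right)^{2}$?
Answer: $\frac{126266505764569}{25895246400} \approx 4876.0$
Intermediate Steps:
$Y = \frac{27563}{160920}$ ($Y = - \frac{\frac{247}{-120} - \frac{77}{-149}}{9} = - \frac{247 \left(- \frac{1}{120}\right) - - \frac{77}{149}}{9} = - \frac{- \frac{247}{120} + \frac{77}{149}}{9} = \left(- \frac{1}{9}\right) \left(- \frac{27563}{17880}\right) = \frac{27563}{160920} \approx 0.17128$)
$a = -70$
$\left(Y + a\right)^{2} = \left(\frac{27563}{160920} - 70\right)^{2} = \left(- \frac{11236837}{160920}\right)^{2} = \frac{126266505764569}{25895246400}$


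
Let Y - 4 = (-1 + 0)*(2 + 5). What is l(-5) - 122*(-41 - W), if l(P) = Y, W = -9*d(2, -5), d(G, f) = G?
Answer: 2803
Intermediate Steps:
W = -18 (W = -9*2 = -18)
Y = -3 (Y = 4 + (-1 + 0)*(2 + 5) = 4 - 1*7 = 4 - 7 = -3)
l(P) = -3
l(-5) - 122*(-41 - W) = -3 - 122*(-41 - 1*(-18)) = -3 - 122*(-41 + 18) = -3 - 122*(-23) = -3 + 2806 = 2803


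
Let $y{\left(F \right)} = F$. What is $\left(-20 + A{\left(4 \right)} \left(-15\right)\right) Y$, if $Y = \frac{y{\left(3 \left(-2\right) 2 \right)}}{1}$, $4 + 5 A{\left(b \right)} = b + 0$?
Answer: $240$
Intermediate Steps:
$A{\left(b \right)} = - \frac{4}{5} + \frac{b}{5}$ ($A{\left(b \right)} = - \frac{4}{5} + \frac{b + 0}{5} = - \frac{4}{5} + \frac{b}{5}$)
$Y = -12$ ($Y = \frac{3 \left(-2\right) 2}{1} = \left(-6\right) 2 \cdot 1 = \left(-12\right) 1 = -12$)
$\left(-20 + A{\left(4 \right)} \left(-15\right)\right) Y = \left(-20 + \left(- \frac{4}{5} + \frac{1}{5} \cdot 4\right) \left(-15\right)\right) \left(-12\right) = \left(-20 + \left(- \frac{4}{5} + \frac{4}{5}\right) \left(-15\right)\right) \left(-12\right) = \left(-20 + 0 \left(-15\right)\right) \left(-12\right) = \left(-20 + 0\right) \left(-12\right) = \left(-20\right) \left(-12\right) = 240$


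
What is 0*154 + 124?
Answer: 124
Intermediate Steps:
0*154 + 124 = 0 + 124 = 124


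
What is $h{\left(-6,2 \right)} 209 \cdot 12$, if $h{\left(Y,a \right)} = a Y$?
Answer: $-30096$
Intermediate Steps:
$h{\left(Y,a \right)} = Y a$
$h{\left(-6,2 \right)} 209 \cdot 12 = \left(-6\right) 2 \cdot 209 \cdot 12 = \left(-12\right) 209 \cdot 12 = \left(-2508\right) 12 = -30096$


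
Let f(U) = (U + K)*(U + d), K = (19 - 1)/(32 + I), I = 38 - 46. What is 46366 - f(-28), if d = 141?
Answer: 197781/4 ≈ 49445.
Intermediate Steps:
I = -8
K = 3/4 (K = (19 - 1)/(32 - 8) = 18/24 = 18*(1/24) = 3/4 ≈ 0.75000)
f(U) = (141 + U)*(3/4 + U) (f(U) = (U + 3/4)*(U + 141) = (3/4 + U)*(141 + U) = (141 + U)*(3/4 + U))
46366 - f(-28) = 46366 - (423/4 + (-28)**2 + (567/4)*(-28)) = 46366 - (423/4 + 784 - 3969) = 46366 - 1*(-12317/4) = 46366 + 12317/4 = 197781/4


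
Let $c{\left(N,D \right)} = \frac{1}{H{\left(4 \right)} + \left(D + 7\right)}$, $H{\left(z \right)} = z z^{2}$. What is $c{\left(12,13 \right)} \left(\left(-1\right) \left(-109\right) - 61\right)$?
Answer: $\frac{4}{7} \approx 0.57143$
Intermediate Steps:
$H{\left(z \right)} = z^{3}$
$c{\left(N,D \right)} = \frac{1}{71 + D}$ ($c{\left(N,D \right)} = \frac{1}{4^{3} + \left(D + 7\right)} = \frac{1}{64 + \left(7 + D\right)} = \frac{1}{71 + D}$)
$c{\left(12,13 \right)} \left(\left(-1\right) \left(-109\right) - 61\right) = \frac{\left(-1\right) \left(-109\right) - 61}{71 + 13} = \frac{109 - 61}{84} = \frac{1}{84} \cdot 48 = \frac{4}{7}$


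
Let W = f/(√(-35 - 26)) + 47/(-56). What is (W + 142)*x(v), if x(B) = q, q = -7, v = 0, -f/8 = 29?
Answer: -7905/8 - 1624*I*√61/61 ≈ -988.13 - 207.93*I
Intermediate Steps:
f = -232 (f = -8*29 = -232)
x(B) = -7
W = -47/56 + 232*I*√61/61 (W = -232/√(-35 - 26) + 47/(-56) = -232*(-I*√61/61) + 47*(-1/56) = -232*(-I*√61/61) - 47/56 = -(-232)*I*√61/61 - 47/56 = 232*I*√61/61 - 47/56 = -47/56 + 232*I*√61/61 ≈ -0.83929 + 29.705*I)
(W + 142)*x(v) = ((-47/56 + 232*I*√61/61) + 142)*(-7) = (7905/56 + 232*I*√61/61)*(-7) = -7905/8 - 1624*I*√61/61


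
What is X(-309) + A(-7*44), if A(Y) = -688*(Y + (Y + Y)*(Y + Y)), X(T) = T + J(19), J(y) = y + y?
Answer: -260854095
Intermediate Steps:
J(y) = 2*y
X(T) = 38 + T (X(T) = T + 2*19 = T + 38 = 38 + T)
A(Y) = -2752*Y² - 688*Y (A(Y) = -688*(Y + (2*Y)*(2*Y)) = -688*(Y + 4*Y²) = -2752*Y² - 688*Y)
X(-309) + A(-7*44) = (38 - 309) - 688*(-7*44)*(1 + 4*(-7*44)) = -271 - 688*(-308)*(1 + 4*(-308)) = -271 - 688*(-308)*(1 - 1232) = -271 - 688*(-308)*(-1231) = -271 - 260853824 = -260854095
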